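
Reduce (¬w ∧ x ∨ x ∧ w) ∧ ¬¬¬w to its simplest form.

(¬w ∧ x ∨ x ∧ w) ∧ ¬¬¬w
= x ∧ ¬¬¬w   (distribution)
= x ∧ ¬w   (double negation)

x ∧ ¬w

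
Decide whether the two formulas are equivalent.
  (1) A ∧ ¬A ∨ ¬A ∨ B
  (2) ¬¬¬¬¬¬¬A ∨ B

E1: A ∧ ¬A ∨ ¬A ∨ B
    = ¬A ∨ B
E2: ¬¬¬¬¬¬¬A ∨ B
    = ¬¬¬¬¬A ∨ B
    = ¬¬¬A ∨ B
    = ¬A ∨ B
Both reduce to ¬A ∨ B, so they are equivalent.

Yes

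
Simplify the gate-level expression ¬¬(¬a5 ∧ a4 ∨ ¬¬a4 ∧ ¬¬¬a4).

¬a5 ∧ a4

¬¬(¬a5 ∧ a4 ∨ ¬¬a4 ∧ ¬¬¬a4)
= ¬a5 ∧ a4 ∨ ¬¬a4 ∧ ¬¬¬a4   [double negation]
= ¬a5 ∧ a4 ∨ ¬¬a4 ∧ ¬a4   [double negation]
= ¬a5 ∧ a4 ∨ a4 ∧ ¬a4   [double negation]
= ¬a5 ∧ a4   [complement / identity]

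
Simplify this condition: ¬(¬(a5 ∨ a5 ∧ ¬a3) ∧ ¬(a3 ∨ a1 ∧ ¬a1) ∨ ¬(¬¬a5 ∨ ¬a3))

¬(¬(a5 ∨ a5 ∧ ¬a3) ∧ ¬(a3 ∨ a1 ∧ ¬a1) ∨ ¬(¬¬a5 ∨ ¬a3))
= ¬(¬a5 ∧ ¬(a3 ∨ a1 ∧ ¬a1) ∨ ¬(¬¬a5 ∨ ¬a3))
= ¬(¬a5 ∧ ¬a3 ∨ ¬(¬¬a5 ∨ ¬a3))
= ¬(¬a5 ∧ ¬a3 ∨ ¬a5 ∧ a3)
= ¬¬a5
= a5

a5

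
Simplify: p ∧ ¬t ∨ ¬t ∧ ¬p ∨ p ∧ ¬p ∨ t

True

p ∧ ¬t ∨ ¬t ∧ ¬p ∨ p ∧ ¬p ∨ t
= ¬t ∨ p ∧ ¬p ∨ t   — distribution
= ¬t ∨ t   — complement / identity
= True   — complement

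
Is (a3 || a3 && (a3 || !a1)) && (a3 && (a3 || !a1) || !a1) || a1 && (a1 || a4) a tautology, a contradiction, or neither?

(a3 || a3 && (a3 || !a1)) && (a3 && (a3 || !a1) || !a1) || a1 && (a1 || a4)
= a3 && !a1 || a3 && (a3 || !a1) || a1 && (a1 || a4)   [distribution]
= a3 && !a1 || a3 || a1 && (a1 || a4)   [absorption]
= a3 || a1 && (a1 || a4)   [absorption]
= a3 || a1   [absorption]
This depends on a1, a3, so it is not a constant.

neither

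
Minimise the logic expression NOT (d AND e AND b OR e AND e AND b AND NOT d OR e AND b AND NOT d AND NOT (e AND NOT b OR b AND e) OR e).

NOT e

NOT (d AND e AND b OR e AND e AND b AND NOT d OR e AND b AND NOT d AND NOT (e AND NOT b OR b AND e) OR e)
= NOT (d AND e AND b OR e AND e AND b AND NOT d OR e AND b AND NOT d AND NOT e OR e)   (distribution)
= NOT (d AND e AND b OR e AND b AND NOT d OR e)   (distribution)
= NOT (e AND b OR e)   (distribution)
= NOT e   (absorption)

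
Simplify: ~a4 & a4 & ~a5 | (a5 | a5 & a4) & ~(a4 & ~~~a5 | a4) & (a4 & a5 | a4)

~a4 & a4 & ~a5 | (a5 | a5 & a4) & ~(a4 & ~~~a5 | a4) & (a4 & a5 | a4)
= ~a4 & a4 & ~a5 | (a5 | a5 & a4) & ~(a4 & ~~~a5 | a4) & a4   [absorption]
= ~a4 & a4 & ~a5 | (a5 | a5 & a4) & ~(a4 & ~a5 | a4) & a4   [double negation]
= ~a4 & a4 & ~a5 | a5 & ~(a4 & ~a5 | a4) & a4   [absorption]
= ~a4 & a4 & ~a5 | a5 & ~a4 & a4   [absorption]
= ~a4 & a4   [distribution]
= 0   [complement]

0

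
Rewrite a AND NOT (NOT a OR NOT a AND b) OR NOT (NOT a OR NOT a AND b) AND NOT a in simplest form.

a

a AND NOT (NOT a OR NOT a AND b) OR NOT (NOT a OR NOT a AND b) AND NOT a
= NOT (NOT a OR NOT a AND b)   (distribution)
= NOT NOT a   (absorption)
= a   (double negation)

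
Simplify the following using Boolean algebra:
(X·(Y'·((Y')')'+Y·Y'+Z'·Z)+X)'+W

X'+W

(X·(Y'·((Y')')'+Y·Y'+Z'·Z)+X)'+W
= (X·(Y'·Y'+Y·Y'+Z'·Z)+X)'+W
= (X·(Y'·Y'+Y·Y')+X)'+W
= (X·Y'+X)'+W
= X'+W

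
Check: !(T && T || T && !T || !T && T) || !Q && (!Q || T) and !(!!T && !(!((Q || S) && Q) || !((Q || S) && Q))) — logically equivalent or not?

Yes

E1: !(T && T || T && !T || !T && T) || !Q && (!Q || T)
    = !(T || !T && T) || !Q && (!Q || T)
    = !(T || !T && T) || !Q
    = !T || !Q
E2: !(!!T && !(!((Q || S) && Q) || !((Q || S) && Q)))
    = !(!!T && !!((Q || S) && Q))
    = !(!!T && !!Q)
    = !T || !Q
Both reduce to !T || !Q, so they are equivalent.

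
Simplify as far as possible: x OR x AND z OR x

x OR x AND z OR x
= x OR x
= x

x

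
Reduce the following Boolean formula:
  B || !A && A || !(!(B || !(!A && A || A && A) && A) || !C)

B || !A && A || !(!(B || !(!A && A || A && A) && A) || !C)
= B || !A && A || !(!(B || !A && A) || !C)   (distribution)
= B || !A && A || (B || !A && A) && C   (De Morgan)
= B || !A && A   (absorption)
= B   (complement / identity)

B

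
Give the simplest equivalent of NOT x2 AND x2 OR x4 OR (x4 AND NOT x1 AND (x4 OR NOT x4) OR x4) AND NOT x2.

x4

NOT x2 AND x2 OR x4 OR (x4 AND NOT x1 AND (x4 OR NOT x4) OR x4) AND NOT x2
= x4 OR (x4 AND NOT x1 AND (x4 OR NOT x4) OR x4) AND NOT x2   [complement / identity]
= x4 OR (x4 AND NOT x1 OR x4) AND NOT x2   [complement / identity]
= x4 OR x4 AND NOT x2   [absorption]
= x4   [absorption]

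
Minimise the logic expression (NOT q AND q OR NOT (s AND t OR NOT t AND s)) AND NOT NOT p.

NOT s AND p

(NOT q AND q OR NOT (s AND t OR NOT t AND s)) AND NOT NOT p
= (NOT q AND q OR NOT s) AND NOT NOT p   (distribution)
= NOT s AND NOT NOT p   (complement / identity)
= NOT s AND p   (double negation)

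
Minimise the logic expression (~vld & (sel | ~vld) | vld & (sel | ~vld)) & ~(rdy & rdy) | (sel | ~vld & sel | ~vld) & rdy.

(~vld & (sel | ~vld) | vld & (sel | ~vld)) & ~(rdy & rdy) | (sel | ~vld & sel | ~vld) & rdy
= (~vld & (sel | ~vld) | vld & (sel | ~vld)) & ~rdy | (sel | ~vld & sel | ~vld) & rdy   (idempotence)
= (sel | ~vld) & ~rdy | (sel | ~vld & sel | ~vld) & rdy   (distribution)
= (sel | ~vld) & ~rdy | (sel | ~vld) & rdy   (absorption)
= sel | ~vld   (distribution)

sel | ~vld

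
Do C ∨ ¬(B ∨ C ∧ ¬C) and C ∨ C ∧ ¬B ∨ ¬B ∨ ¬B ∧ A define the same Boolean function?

Yes

E1: C ∨ ¬(B ∨ C ∧ ¬C)
    = C ∨ ¬B   [complement / identity]
E2: C ∨ C ∧ ¬B ∨ ¬B ∨ ¬B ∧ A
    = C ∨ ¬B ∨ ¬B ∧ A   [absorption]
    = C ∨ ¬B   [absorption]
Both reduce to C ∨ ¬B, so they are equivalent.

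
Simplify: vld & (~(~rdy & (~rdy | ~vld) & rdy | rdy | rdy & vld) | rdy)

vld

vld & (~(~rdy & (~rdy | ~vld) & rdy | rdy | rdy & vld) | rdy)
= vld & (~(~rdy & (~rdy | ~vld) & rdy | rdy) | rdy)
= vld & (~(~rdy & rdy | rdy) | rdy)
= vld & (~rdy | rdy)
= vld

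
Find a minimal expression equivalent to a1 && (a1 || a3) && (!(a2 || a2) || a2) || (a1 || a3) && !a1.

a1 || a3

a1 && (a1 || a3) && (!(a2 || a2) || a2) || (a1 || a3) && !a1
= a1 && (a1 || a3) && (!a2 || a2) || (a1 || a3) && !a1   [idempotence]
= a1 && (a1 || a3) || (a1 || a3) && !a1   [complement / identity]
= a1 || a3   [distribution]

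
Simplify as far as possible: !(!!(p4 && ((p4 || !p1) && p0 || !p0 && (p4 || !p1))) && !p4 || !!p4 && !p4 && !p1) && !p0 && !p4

!(!!(p4 && ((p4 || !p1) && p0 || !p0 && (p4 || !p1))) && !p4 || !!p4 && !p4 && !p1) && !p0 && !p4
= !(!!(p4 && (p4 || !p1)) && !p4 || !!p4 && !p4 && !p1) && !p0 && !p4   [distribution]
= !(!!p4 && !p4 || !!p4 && !p4 && !p1) && !p0 && !p4   [absorption]
= !(!!p4 && !p4) && !p0 && !p4   [absorption]
= (!p4 || p4) && !p0 && !p4   [De Morgan]
= !p0 && !p4   [complement / identity]

!p0 && !p4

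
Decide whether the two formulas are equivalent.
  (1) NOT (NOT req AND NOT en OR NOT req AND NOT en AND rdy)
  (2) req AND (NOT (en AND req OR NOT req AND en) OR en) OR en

Yes

E1: NOT (NOT req AND NOT en OR NOT req AND NOT en AND rdy)
    = NOT (NOT req AND NOT en)
    = req OR en
E2: req AND (NOT (en AND req OR NOT req AND en) OR en) OR en
    = req AND (NOT en OR en) OR en
    = req OR en
Both reduce to req OR en, so they are equivalent.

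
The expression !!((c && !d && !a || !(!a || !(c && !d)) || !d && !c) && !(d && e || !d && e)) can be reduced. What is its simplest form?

!d && !e

!!((c && !d && !a || !(!a || !(c && !d)) || !d && !c) && !(d && e || !d && e))
= !!((c && !d && !a || a && c && !d || !d && !c) && !(d && e || !d && e))   — De Morgan
= !!((c && !d || !d && !c) && !(d && e || !d && e))   — distribution
= !!(!d && !(d && e || !d && e))   — distribution
= !!(!d && !e)   — distribution
= !d && !e   — double negation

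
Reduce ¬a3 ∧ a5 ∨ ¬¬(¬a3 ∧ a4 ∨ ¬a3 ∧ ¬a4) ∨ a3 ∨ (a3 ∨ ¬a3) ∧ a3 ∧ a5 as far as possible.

True

¬a3 ∧ a5 ∨ ¬¬(¬a3 ∧ a4 ∨ ¬a3 ∧ ¬a4) ∨ a3 ∨ (a3 ∨ ¬a3) ∧ a3 ∧ a5
= ¬a3 ∧ a5 ∨ ¬¬(¬a3 ∧ a4 ∨ ¬a3 ∧ ¬a4) ∨ a3 ∨ a3 ∧ a5   — complement / identity
= ¬a3 ∧ a5 ∨ ¬¬(¬a3 ∧ a4 ∨ ¬a3 ∧ ¬a4) ∨ a3   — absorption
= ¬a3 ∧ a5 ∨ ¬a3 ∧ a4 ∨ ¬a3 ∧ ¬a4 ∨ a3   — double negation
= ¬a3 ∧ a5 ∨ ¬a3 ∨ a3   — distribution
= ¬a3 ∨ a3   — absorption
= True   — complement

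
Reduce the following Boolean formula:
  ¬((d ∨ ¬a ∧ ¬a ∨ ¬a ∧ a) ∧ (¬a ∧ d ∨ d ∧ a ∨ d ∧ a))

¬((d ∨ ¬a ∧ ¬a ∨ ¬a ∧ a) ∧ (¬a ∧ d ∨ d ∧ a ∨ d ∧ a))
= ¬((d ∨ ¬a ∧ ¬a ∨ ¬a ∧ a) ∧ (¬a ∧ d ∨ d ∧ a))   [idempotence]
= ¬((d ∨ ¬a) ∧ (¬a ∧ d ∨ d ∧ a))   [distribution]
= ¬((d ∨ ¬a) ∧ d)   [distribution]
= ¬d   [absorption]

¬d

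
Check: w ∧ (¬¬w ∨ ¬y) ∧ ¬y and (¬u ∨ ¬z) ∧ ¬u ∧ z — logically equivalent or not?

No

E1: w ∧ (¬¬w ∨ ¬y) ∧ ¬y
    = w ∧ (w ∨ ¬y) ∧ ¬y   — double negation
    = w ∧ ¬y   — absorption
E2: (¬u ∨ ¬z) ∧ ¬u ∧ z
    = ¬u ∧ z   — absorption
These differ: at u=0, w=1, y=0, z=0, E1 = 1 but E2 = 0.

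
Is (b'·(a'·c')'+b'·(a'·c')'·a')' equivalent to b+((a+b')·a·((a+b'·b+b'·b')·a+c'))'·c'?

Yes

E1: (b'·(a'·c')'+b'·(a'·c')'·a')'
    = (b'·(a'·c')')'   (absorption)
    = b+a'·c'   (De Morgan)
E2: b+((a+b')·a·((a+b'·b+b'·b')·a+c'))'·c'
    = b+((a+b')·a·((a+b')·a+c'))'·c'   (distribution)
    = b+((a+b')·a)'·c'   (absorption)
    = b+a'·c'   (absorption)
Both reduce to b+a'·c', so they are equivalent.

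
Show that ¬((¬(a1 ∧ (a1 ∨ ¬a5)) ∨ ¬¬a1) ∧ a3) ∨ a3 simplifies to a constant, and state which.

True

¬((¬(a1 ∧ (a1 ∨ ¬a5)) ∨ ¬¬a1) ∧ a3) ∨ a3
= ¬((¬(a1 ∧ (a1 ∨ ¬a5)) ∨ a1) ∧ a3) ∨ a3   [double negation]
= ¬((¬a1 ∨ a1) ∧ a3) ∨ a3   [absorption]
= ¬a3 ∨ a3   [complement / identity]
= True   [complement]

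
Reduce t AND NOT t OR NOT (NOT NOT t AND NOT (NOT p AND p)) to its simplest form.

t AND NOT t OR NOT (NOT NOT t AND NOT (NOT p AND p))
= t AND NOT t OR NOT t OR NOT p AND p   (De Morgan)
= t AND NOT t OR NOT t   (complement / identity)
= NOT t   (complement / identity)

NOT t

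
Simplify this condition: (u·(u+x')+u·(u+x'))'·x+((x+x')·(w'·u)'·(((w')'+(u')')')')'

(u·(u+x')+u·(u+x'))'·x+((x+x')·(w'·u)'·(((w')'+(u')')')')'
= (u·(u+x')+u·(u+x'))'·x+((w'·u)'·(((w')'+(u')')')')'   (complement / identity)
= (u·(u+x'))'·x+((w'·u)'·(((w')'+(u')')')')'   (idempotence)
= (u·(u+x'))'·x+((w'·u)'·(w'·u')')'   (De Morgan)
= u'·x+((w'·u)'·(w'·u')')'   (absorption)
= u'·x+w'·u+w'·u'   (De Morgan)
= u'·x+w'   (distribution)

u'·x+w'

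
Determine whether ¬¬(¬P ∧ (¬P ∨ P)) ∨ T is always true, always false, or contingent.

contingent

¬¬(¬P ∧ (¬P ∨ P)) ∨ T
= ¬¬¬P ∨ T   — complement / identity
= ¬P ∨ T   — double negation
This depends on P, T, so it is not a constant.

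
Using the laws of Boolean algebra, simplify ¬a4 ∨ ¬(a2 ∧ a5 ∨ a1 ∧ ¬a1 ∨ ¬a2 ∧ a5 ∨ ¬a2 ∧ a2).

¬a4 ∨ ¬a5

¬a4 ∨ ¬(a2 ∧ a5 ∨ a1 ∧ ¬a1 ∨ ¬a2 ∧ a5 ∨ ¬a2 ∧ a2)
= ¬a4 ∨ ¬(a2 ∧ a5 ∨ ¬a2 ∧ a5 ∨ ¬a2 ∧ a2)   [complement / identity]
= ¬a4 ∨ ¬(a2 ∧ a5 ∨ ¬a2 ∧ a5)   [complement / identity]
= ¬a4 ∨ ¬a5   [distribution]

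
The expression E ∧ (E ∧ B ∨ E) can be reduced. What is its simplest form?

E

E ∧ (E ∧ B ∨ E)
= E ∧ E   (absorption)
= E   (idempotence)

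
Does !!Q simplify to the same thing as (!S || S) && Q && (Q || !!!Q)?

E1: !!Q
    = Q   — double negation
E2: (!S || S) && Q && (Q || !!!Q)
    = (!S || S) && Q && (Q || !Q)   — double negation
    = Q && (Q || !Q)   — complement / identity
    = Q   — complement / identity
Both reduce to Q, so they are equivalent.

Yes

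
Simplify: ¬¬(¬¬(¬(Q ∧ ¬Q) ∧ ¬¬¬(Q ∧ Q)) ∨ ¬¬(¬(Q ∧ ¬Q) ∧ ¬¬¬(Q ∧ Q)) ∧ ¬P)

¬Q

¬¬(¬¬(¬(Q ∧ ¬Q) ∧ ¬¬¬(Q ∧ Q)) ∨ ¬¬(¬(Q ∧ ¬Q) ∧ ¬¬¬(Q ∧ Q)) ∧ ¬P)
= ¬¬¬¬(¬(Q ∧ ¬Q) ∧ ¬¬¬(Q ∧ Q))   (absorption)
= ¬¬(¬(Q ∧ ¬Q) ∧ ¬¬¬(Q ∧ Q))   (double negation)
= ¬¬(¬(Q ∧ ¬Q) ∧ ¬(Q ∧ Q))   (double negation)
= ¬(Q ∧ ¬Q ∨ Q ∧ Q)   (De Morgan)
= ¬Q   (distribution)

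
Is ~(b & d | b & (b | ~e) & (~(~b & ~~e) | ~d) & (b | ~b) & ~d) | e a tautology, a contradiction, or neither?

~(b & d | b & (b | ~e) & (~(~b & ~~e) | ~d) & (b | ~b) & ~d) | e
= ~(b & d | b & (b | ~e) & (b | ~e | ~d) & (b | ~b) & ~d) | e   [De Morgan]
= ~(b & d | b & (b | ~e) & (b | ~b) & ~d) | e   [absorption]
= ~(b & d | b & (b | ~e) & ~d) | e   [complement / identity]
= ~(b & d | b & ~d) | e   [absorption]
= ~b | e   [distribution]
This depends on b, e, so it is not a constant.

neither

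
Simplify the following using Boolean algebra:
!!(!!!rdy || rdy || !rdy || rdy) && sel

sel

!!(!!!rdy || rdy || !rdy || rdy) && sel
= !!(!rdy || rdy || !rdy || rdy) && sel   (double negation)
= !!(!rdy || rdy) && sel   (idempotence)
= (!rdy || rdy) && sel   (double negation)
= sel   (complement / identity)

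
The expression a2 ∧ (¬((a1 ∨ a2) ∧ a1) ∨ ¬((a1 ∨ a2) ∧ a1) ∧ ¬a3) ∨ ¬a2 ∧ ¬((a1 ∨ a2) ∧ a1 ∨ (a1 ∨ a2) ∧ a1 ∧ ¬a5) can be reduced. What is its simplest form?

¬a1

a2 ∧ (¬((a1 ∨ a2) ∧ a1) ∨ ¬((a1 ∨ a2) ∧ a1) ∧ ¬a3) ∨ ¬a2 ∧ ¬((a1 ∨ a2) ∧ a1 ∨ (a1 ∨ a2) ∧ a1 ∧ ¬a5)
= a2 ∧ ¬((a1 ∨ a2) ∧ a1) ∨ ¬a2 ∧ ¬((a1 ∨ a2) ∧ a1 ∨ (a1 ∨ a2) ∧ a1 ∧ ¬a5)   (absorption)
= a2 ∧ ¬((a1 ∨ a2) ∧ a1) ∨ ¬a2 ∧ ¬((a1 ∨ a2) ∧ a1)   (absorption)
= ¬((a1 ∨ a2) ∧ a1)   (distribution)
= ¬a1   (absorption)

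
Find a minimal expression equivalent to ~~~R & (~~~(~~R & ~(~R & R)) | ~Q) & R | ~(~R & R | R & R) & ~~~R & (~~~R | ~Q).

~R

~~~R & (~~~(~~R & ~(~R & R)) | ~Q) & R | ~(~R & R | R & R) & ~~~R & (~~~R | ~Q)
= ~~~R & (~~~(~~R & ~(~R & R)) | ~Q) & R | ~R & ~~~R & (~~~R | ~Q)
= ~~~R & (~~(~R | ~R & R) | ~Q) & R | ~R & ~~~R & (~~~R | ~Q)
= ~~~R & (~~~R | ~Q) & R | ~R & ~~~R & (~~~R | ~Q)
= ~~~R & (~~~R | ~Q)
= ~~~R
= ~R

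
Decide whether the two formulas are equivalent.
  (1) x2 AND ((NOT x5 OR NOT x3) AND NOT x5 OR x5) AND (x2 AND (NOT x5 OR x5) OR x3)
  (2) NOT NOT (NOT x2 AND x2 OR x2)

E1: x2 AND ((NOT x5 OR NOT x3) AND NOT x5 OR x5) AND (x2 AND (NOT x5 OR x5) OR x3)
    = x2 AND (NOT x5 OR x5) AND (x2 AND (NOT x5 OR x5) OR x3)   (absorption)
    = x2 AND (NOT x5 OR x5)   (absorption)
    = x2   (complement / identity)
E2: NOT NOT (NOT x2 AND x2 OR x2)
    = NOT x2 AND x2 OR x2   (double negation)
    = x2   (complement / identity)
Both reduce to x2, so they are equivalent.

Yes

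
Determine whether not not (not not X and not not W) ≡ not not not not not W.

No

E1: not not (not not X and not not W)
    = not (not X or not W)   [De Morgan]
    = X and W   [De Morgan]
E2: not not not not not W
    = not not not W   [double negation]
    = not W   [double negation]
These differ: at W=0, X=0, E1 = 0 but E2 = 1.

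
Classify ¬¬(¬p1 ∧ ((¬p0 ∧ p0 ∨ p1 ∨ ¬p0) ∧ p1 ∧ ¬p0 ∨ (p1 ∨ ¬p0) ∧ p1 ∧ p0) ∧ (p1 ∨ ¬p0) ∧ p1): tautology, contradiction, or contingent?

contradiction

¬¬(¬p1 ∧ ((¬p0 ∧ p0 ∨ p1 ∨ ¬p0) ∧ p1 ∧ ¬p0 ∨ (p1 ∨ ¬p0) ∧ p1 ∧ p0) ∧ (p1 ∨ ¬p0) ∧ p1)
= ¬¬(¬p1 ∧ ((p1 ∨ ¬p0) ∧ p1 ∧ ¬p0 ∨ (p1 ∨ ¬p0) ∧ p1 ∧ p0) ∧ (p1 ∨ ¬p0) ∧ p1)   — complement / identity
= ¬¬(¬p1 ∧ (p1 ∨ ¬p0) ∧ p1 ∧ (p1 ∨ ¬p0) ∧ p1)   — distribution
= ¬¬(¬p1 ∧ (p1 ∨ ¬p0) ∧ p1)   — idempotence
= ¬¬(¬p1 ∧ p1)   — absorption
= ¬p1 ∧ p1   — double negation
= False   — complement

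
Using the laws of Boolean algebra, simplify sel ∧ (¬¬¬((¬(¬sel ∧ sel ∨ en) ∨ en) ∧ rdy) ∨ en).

sel ∧ (¬¬¬((¬(¬sel ∧ sel ∨ en) ∨ en) ∧ rdy) ∨ en)
= sel ∧ (¬¬¬((¬en ∨ en) ∧ rdy) ∨ en)   — complement / identity
= sel ∧ (¬¬¬rdy ∨ en)   — complement / identity
= sel ∧ (¬rdy ∨ en)   — double negation

sel ∧ (¬rdy ∨ en)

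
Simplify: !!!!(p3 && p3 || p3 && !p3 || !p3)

true

!!!!(p3 && p3 || p3 && !p3 || !p3)
= !!!!(p3 || !p3)   (distribution)
= !!(p3 || !p3)   (double negation)
= p3 || !p3   (double negation)
= true   (complement)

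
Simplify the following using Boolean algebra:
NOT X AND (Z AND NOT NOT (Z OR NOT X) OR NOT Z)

NOT X AND (Z AND NOT NOT (Z OR NOT X) OR NOT Z)
= NOT X AND (Z AND (Z OR NOT X) OR NOT Z)   (double negation)
= NOT X AND (Z OR NOT Z)   (absorption)
= NOT X   (complement / identity)

NOT X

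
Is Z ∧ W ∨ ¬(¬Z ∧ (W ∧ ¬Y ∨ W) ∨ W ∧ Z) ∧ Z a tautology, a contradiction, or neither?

Z ∧ W ∨ ¬(¬Z ∧ (W ∧ ¬Y ∨ W) ∨ W ∧ Z) ∧ Z
= Z ∧ W ∨ ¬(¬Z ∧ W ∨ W ∧ Z) ∧ Z   (absorption)
= Z ∧ W ∨ ¬W ∧ Z   (distribution)
= Z   (distribution)
This depends on Z, so it is not a constant.

neither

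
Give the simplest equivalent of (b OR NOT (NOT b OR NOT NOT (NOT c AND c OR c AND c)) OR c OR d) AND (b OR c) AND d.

(b OR c) AND d

(b OR NOT (NOT b OR NOT NOT (NOT c AND c OR c AND c)) OR c OR d) AND (b OR c) AND d
= (b OR NOT (NOT b OR NOT NOT c) OR c OR d) AND (b OR c) AND d   — distribution
= (b OR b AND NOT c OR c OR d) AND (b OR c) AND d   — De Morgan
= (b OR c OR d) AND (b OR c) AND d   — absorption
= (b OR c) AND d   — absorption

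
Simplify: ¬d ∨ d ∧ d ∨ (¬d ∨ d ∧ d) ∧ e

¬d ∨ d ∧ d ∨ (¬d ∨ d ∧ d) ∧ e
= ¬d ∨ d ∧ d   — absorption
= ¬d ∨ d   — idempotence
= True   — complement

True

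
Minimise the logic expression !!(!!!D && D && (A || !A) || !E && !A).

!E && !A

!!(!!!D && D && (A || !A) || !E && !A)
= !!(!!!D && D || !E && !A)
= !!(!D && D || !E && !A)
= !D && D || !E && !A
= !E && !A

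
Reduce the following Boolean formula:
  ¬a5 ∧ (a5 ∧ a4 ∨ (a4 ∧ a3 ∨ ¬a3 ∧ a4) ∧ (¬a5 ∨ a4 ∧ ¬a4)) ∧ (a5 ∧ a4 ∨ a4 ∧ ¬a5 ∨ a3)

¬a5 ∧ a4

¬a5 ∧ (a5 ∧ a4 ∨ (a4 ∧ a3 ∨ ¬a3 ∧ a4) ∧ (¬a5 ∨ a4 ∧ ¬a4)) ∧ (a5 ∧ a4 ∨ a4 ∧ ¬a5 ∨ a3)
= ¬a5 ∧ (a5 ∧ a4 ∨ (a4 ∧ a3 ∨ ¬a3 ∧ a4) ∧ ¬a5) ∧ (a5 ∧ a4 ∨ a4 ∧ ¬a5 ∨ a3)   [complement / identity]
= ¬a5 ∧ (a5 ∧ a4 ∨ a4 ∧ ¬a5) ∧ (a5 ∧ a4 ∨ a4 ∧ ¬a5 ∨ a3)   [distribution]
= ¬a5 ∧ (a5 ∧ a4 ∨ a4 ∧ ¬a5)   [absorption]
= ¬a5 ∧ a4   [distribution]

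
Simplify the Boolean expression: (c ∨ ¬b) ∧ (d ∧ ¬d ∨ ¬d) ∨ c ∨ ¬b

(c ∨ ¬b) ∧ (d ∧ ¬d ∨ ¬d) ∨ c ∨ ¬b
= (c ∨ ¬b) ∧ ¬d ∨ c ∨ ¬b
= c ∨ ¬b

c ∨ ¬b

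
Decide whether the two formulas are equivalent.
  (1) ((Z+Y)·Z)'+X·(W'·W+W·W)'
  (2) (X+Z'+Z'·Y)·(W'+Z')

E1: ((Z+Y)·Z)'+X·(W'·W+W·W)'
    = Z'+X·(W'·W+W·W)'
    = Z'+X·W'
E2: (X+Z'+Z'·Y)·(W'+Z')
    = (X+Z')·(W'+Z')
    = Z'+X·W'
Both reduce to Z'+X·W', so they are equivalent.

Yes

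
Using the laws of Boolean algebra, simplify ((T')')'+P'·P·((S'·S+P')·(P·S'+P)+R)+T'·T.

((T')')'+P'·P·((S'·S+P')·(P·S'+P)+R)+T'·T
= T'+P'·P·((S'·S+P')·(P·S'+P)+R)+T'·T   [double negation]
= T'+P'·P·((S'·S+P')·(P·S'+P)+R)   [complement / identity]
= T'+P'·P·(P'·(P·S'+P)+R)   [complement / identity]
= T'+P'·P·(P'·P+R)   [absorption]
= T'+P'·P   [absorption]
= T'   [complement / identity]

T'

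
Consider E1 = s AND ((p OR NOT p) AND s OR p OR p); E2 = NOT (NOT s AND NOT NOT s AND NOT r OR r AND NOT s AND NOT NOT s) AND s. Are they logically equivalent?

Yes

E1: s AND ((p OR NOT p) AND s OR p OR p)
    = s AND ((p OR NOT p) AND s OR p)   (idempotence)
    = s AND (s OR p)   (complement / identity)
    = s   (absorption)
E2: NOT (NOT s AND NOT NOT s AND NOT r OR r AND NOT s AND NOT NOT s) AND s
    = NOT (NOT s AND NOT NOT s) AND s   (distribution)
    = (s OR NOT s) AND s   (De Morgan)
    = s   (complement / identity)
Both reduce to s, so they are equivalent.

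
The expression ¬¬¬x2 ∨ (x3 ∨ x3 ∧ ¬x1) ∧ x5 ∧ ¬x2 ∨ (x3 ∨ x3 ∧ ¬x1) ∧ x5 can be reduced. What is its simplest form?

¬¬¬x2 ∨ (x3 ∨ x3 ∧ ¬x1) ∧ x5 ∧ ¬x2 ∨ (x3 ∨ x3 ∧ ¬x1) ∧ x5
= ¬¬¬x2 ∨ (x3 ∨ x3 ∧ ¬x1) ∧ x5   (absorption)
= ¬x2 ∨ (x3 ∨ x3 ∧ ¬x1) ∧ x5   (double negation)
= ¬x2 ∨ x3 ∧ x5   (absorption)

¬x2 ∨ x3 ∧ x5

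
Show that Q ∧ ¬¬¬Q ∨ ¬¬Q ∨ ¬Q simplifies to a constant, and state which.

Q ∧ ¬¬¬Q ∨ ¬¬Q ∨ ¬Q
= Q ∧ ¬Q ∨ ¬¬Q ∨ ¬Q   (double negation)
= Q ∧ ¬Q ∨ Q ∨ ¬Q   (double negation)
= Q ∨ ¬Q   (complement / identity)
= True   (complement)

True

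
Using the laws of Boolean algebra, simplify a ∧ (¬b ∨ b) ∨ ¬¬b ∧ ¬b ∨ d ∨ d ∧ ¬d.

a ∨ d

a ∧ (¬b ∨ b) ∨ ¬¬b ∧ ¬b ∨ d ∨ d ∧ ¬d
= a ∨ ¬¬b ∧ ¬b ∨ d ∨ d ∧ ¬d
= a ∨ b ∧ ¬b ∨ d ∨ d ∧ ¬d
= a ∨ d ∨ d ∧ ¬d
= a ∨ d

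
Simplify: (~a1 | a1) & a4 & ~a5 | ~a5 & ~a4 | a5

1

(~a1 | a1) & a4 & ~a5 | ~a5 & ~a4 | a5
= a4 & ~a5 | ~a5 & ~a4 | a5   — complement / identity
= ~a5 | a5   — distribution
= 1   — complement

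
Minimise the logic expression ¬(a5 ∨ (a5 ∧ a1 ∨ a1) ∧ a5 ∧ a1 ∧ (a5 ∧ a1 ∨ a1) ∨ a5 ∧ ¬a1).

¬(a5 ∨ (a5 ∧ a1 ∨ a1) ∧ a5 ∧ a1 ∧ (a5 ∧ a1 ∨ a1) ∨ a5 ∧ ¬a1)
= ¬(a5 ∨ (a5 ∧ a1 ∨ a1) ∧ a5 ∧ a1 ∨ a5 ∧ ¬a1)   (absorption)
= ¬(a5 ∨ a5 ∧ a1 ∨ a5 ∧ ¬a1)   (absorption)
= ¬(a5 ∨ a5)   (distribution)
= ¬a5   (idempotence)

¬a5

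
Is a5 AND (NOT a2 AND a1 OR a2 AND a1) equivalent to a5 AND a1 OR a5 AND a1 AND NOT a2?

Yes

E1: a5 AND (NOT a2 AND a1 OR a2 AND a1)
    = a5 AND a1   — distribution
E2: a5 AND a1 OR a5 AND a1 AND NOT a2
    = a5 AND a1   — absorption
Both reduce to a5 AND a1, so they are equivalent.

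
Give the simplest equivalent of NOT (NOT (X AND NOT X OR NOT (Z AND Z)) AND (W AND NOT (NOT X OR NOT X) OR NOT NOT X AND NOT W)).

NOT Z OR NOT X

NOT (NOT (X AND NOT X OR NOT (Z AND Z)) AND (W AND NOT (NOT X OR NOT X) OR NOT NOT X AND NOT W))
= NOT (NOT (X AND NOT X OR NOT Z) AND (W AND NOT (NOT X OR NOT X) OR NOT NOT X AND NOT W))   — idempotence
= NOT (NOT (X AND NOT X OR NOT Z) AND (W AND NOT NOT X OR NOT NOT X AND NOT W))   — idempotence
= NOT (NOT NOT Z AND (W AND NOT NOT X OR NOT NOT X AND NOT W))   — complement / identity
= NOT (NOT NOT Z AND NOT NOT X)   — distribution
= NOT Z OR NOT X   — De Morgan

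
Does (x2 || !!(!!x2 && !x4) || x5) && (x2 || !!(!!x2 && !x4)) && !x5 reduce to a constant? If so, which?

no

(x2 || !!(!!x2 && !x4) || x5) && (x2 || !!(!!x2 && !x4)) && !x5
= (x2 || !!(!!x2 && !x4)) && !x5   [absorption]
= (x2 || !!(x2 && !x4)) && !x5   [double negation]
= (x2 || x2 && !x4) && !x5   [double negation]
= x2 && !x5   [absorption]
This depends on x2, x5, so it is not a constant.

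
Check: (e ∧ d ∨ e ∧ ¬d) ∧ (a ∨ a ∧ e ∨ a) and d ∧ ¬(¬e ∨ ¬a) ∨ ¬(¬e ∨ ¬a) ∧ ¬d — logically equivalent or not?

Yes

E1: (e ∧ d ∨ e ∧ ¬d) ∧ (a ∨ a ∧ e ∨ a)
    = (e ∧ d ∨ e ∧ ¬d) ∧ (a ∨ a)   (absorption)
    = (e ∧ d ∨ e ∧ ¬d) ∧ a   (idempotence)
    = e ∧ a   (distribution)
E2: d ∧ ¬(¬e ∨ ¬a) ∨ ¬(¬e ∨ ¬a) ∧ ¬d
    = ¬(¬e ∨ ¬a)   (distribution)
    = e ∧ a   (De Morgan)
Both reduce to e ∧ a, so they are equivalent.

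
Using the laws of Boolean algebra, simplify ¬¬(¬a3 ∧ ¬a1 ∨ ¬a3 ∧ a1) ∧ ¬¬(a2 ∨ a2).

¬¬(¬a3 ∧ ¬a1 ∨ ¬a3 ∧ a1) ∧ ¬¬(a2 ∨ a2)
= ¬¬¬a3 ∧ ¬¬(a2 ∨ a2)
= ¬¬¬a3 ∧ (a2 ∨ a2)
= ¬¬¬a3 ∧ a2
= ¬a3 ∧ a2

¬a3 ∧ a2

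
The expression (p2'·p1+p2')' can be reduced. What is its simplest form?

p2

(p2'·p1+p2')'
= (p2')'   (absorption)
= p2   (double negation)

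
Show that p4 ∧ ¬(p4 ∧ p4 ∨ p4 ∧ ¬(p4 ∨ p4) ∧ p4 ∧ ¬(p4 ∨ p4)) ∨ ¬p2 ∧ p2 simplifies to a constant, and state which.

p4 ∧ ¬(p4 ∧ p4 ∨ p4 ∧ ¬(p4 ∨ p4) ∧ p4 ∧ ¬(p4 ∨ p4)) ∨ ¬p2 ∧ p2
= p4 ∧ ¬(p4 ∧ p4 ∨ p4 ∧ ¬(p4 ∨ p4)) ∨ ¬p2 ∧ p2   — idempotence
= p4 ∧ ¬(p4 ∧ p4 ∨ p4 ∧ ¬(p4 ∨ p4))   — complement / identity
= p4 ∧ ¬(p4 ∧ p4 ∨ p4 ∧ ¬p4)   — idempotence
= p4 ∧ ¬p4   — distribution
= False   — complement

False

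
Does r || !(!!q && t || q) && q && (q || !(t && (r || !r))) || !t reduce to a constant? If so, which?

no

r || !(!!q && t || q) && q && (q || !(t && (r || !r))) || !t
= r || !(!!q && t || q) && q && (q || !t) || !t   — complement / identity
= r || !(q && t || q) && q && (q || !t) || !t   — double negation
= r || !(q && t || q) && q || !t   — absorption
= r || !q && q || !t   — absorption
= r || !t   — complement / identity
This depends on r, t, so it is not a constant.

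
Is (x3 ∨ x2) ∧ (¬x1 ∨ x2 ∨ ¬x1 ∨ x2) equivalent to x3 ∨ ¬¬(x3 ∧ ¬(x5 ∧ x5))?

E1: (x3 ∨ x2) ∧ (¬x1 ∨ x2 ∨ ¬x1 ∨ x2)
    = (x3 ∨ x2) ∧ (¬x1 ∨ x2)   — idempotence
    = x3 ∧ ¬x1 ∨ x2   — distribution
E2: x3 ∨ ¬¬(x3 ∧ ¬(x5 ∧ x5))
    = x3 ∨ x3 ∧ ¬(x5 ∧ x5)   — double negation
    = x3 ∨ x3 ∧ ¬x5   — idempotence
    = x3   — absorption
These differ: at x1=1, x2=1, x3=0, x5=1, E1 = 1 but E2 = 0.

No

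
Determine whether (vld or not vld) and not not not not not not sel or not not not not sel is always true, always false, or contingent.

(vld or not vld) and not not not not not not sel or not not not not sel
= (vld or not vld) and not not not not sel or not not not not sel   — double negation
= not not not not sel or not not not not sel   — complement / identity
= not not not not sel   — idempotence
= not not sel   — double negation
= sel   — double negation
This depends on sel, so it is not a constant.

contingent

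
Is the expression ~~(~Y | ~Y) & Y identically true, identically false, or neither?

identically false

~~(~Y | ~Y) & Y
= ~(Y & Y) & Y   — De Morgan
= ~Y & Y   — idempotence
= 0   — complement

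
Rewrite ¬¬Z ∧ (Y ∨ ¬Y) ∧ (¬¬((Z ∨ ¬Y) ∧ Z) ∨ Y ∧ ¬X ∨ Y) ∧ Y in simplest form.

¬¬Z ∧ (Y ∨ ¬Y) ∧ (¬¬((Z ∨ ¬Y) ∧ Z) ∨ Y ∧ ¬X ∨ Y) ∧ Y
= ¬¬Z ∧ (Y ∨ ¬Y) ∧ (¬¬Z ∨ Y ∧ ¬X ∨ Y) ∧ Y   — absorption
= ¬¬Z ∧ (Y ∨ ¬Y) ∧ (¬¬Z ∨ Y) ∧ Y   — absorption
= ¬¬Z ∧ (¬¬Z ∨ Y) ∧ Y   — complement / identity
= ¬¬Z ∧ Y   — absorption
= Z ∧ Y   — double negation

Z ∧ Y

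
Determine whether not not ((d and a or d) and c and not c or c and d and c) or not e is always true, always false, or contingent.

contingent

not not ((d and a or d) and c and not c or c and d and c) or not e
= not not (d and c and not c or c and d and c) or not e   (absorption)
= not not (d and c) or not e   (distribution)
= d and c or not e   (double negation)
This depends on c, d, e, so it is not a constant.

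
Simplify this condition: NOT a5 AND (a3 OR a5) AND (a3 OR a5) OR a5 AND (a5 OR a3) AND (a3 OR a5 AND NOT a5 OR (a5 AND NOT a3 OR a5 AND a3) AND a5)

NOT a5 AND (a3 OR a5) AND (a3 OR a5) OR a5 AND (a5 OR a3) AND (a3 OR a5 AND NOT a5 OR (a5 AND NOT a3 OR a5 AND a3) AND a5)
= NOT a5 AND (a3 OR a5) AND (a3 OR a5) OR a5 AND (a5 OR a3) AND (a3 OR a5 AND NOT a5 OR a5 AND a5)
= NOT a5 AND (a3 OR a5) AND (a3 OR a5) OR a5 AND (a3 OR a5 AND NOT a5 OR a5 AND a5)
= NOT a5 AND (a3 OR a5) AND (a3 OR a5) OR a5 AND (a3 OR a5)
= NOT a5 AND (a3 OR a5) OR a5 AND (a3 OR a5)
= a3 OR a5

a3 OR a5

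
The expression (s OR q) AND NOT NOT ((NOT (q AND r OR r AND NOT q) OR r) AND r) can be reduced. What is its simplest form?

(s OR q) AND NOT NOT ((NOT (q AND r OR r AND NOT q) OR r) AND r)
= (s OR q) AND NOT NOT ((NOT r OR r) AND r)
= (s OR q) AND NOT NOT r
= (s OR q) AND r

(s OR q) AND r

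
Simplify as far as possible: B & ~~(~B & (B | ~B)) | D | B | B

B & ~~(~B & (B | ~B)) | D | B | B
= B & ~B & (B | ~B) | D | B | B   [double negation]
= B & ~B | D | B | B   [complement / identity]
= B & ~B | D | B   [idempotence]
= D | B   [complement / identity]

D | B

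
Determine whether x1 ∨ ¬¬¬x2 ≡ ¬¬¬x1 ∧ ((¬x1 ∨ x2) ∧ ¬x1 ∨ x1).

No

E1: x1 ∨ ¬¬¬x2
    = x1 ∨ ¬x2
E2: ¬¬¬x1 ∧ ((¬x1 ∨ x2) ∧ ¬x1 ∨ x1)
    = ¬¬¬x1 ∧ (¬x1 ∨ x1)
    = ¬¬¬x1
    = ¬x1
These differ: at x1=1, x2=1, E1 = 1 but E2 = 0.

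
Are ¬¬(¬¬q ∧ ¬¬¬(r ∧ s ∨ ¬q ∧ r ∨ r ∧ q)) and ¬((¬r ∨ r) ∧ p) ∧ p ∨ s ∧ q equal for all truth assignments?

E1: ¬¬(¬¬q ∧ ¬¬¬(r ∧ s ∨ ¬q ∧ r ∨ r ∧ q))
    = ¬¬(¬¬q ∧ ¬¬¬(r ∧ s ∨ r))   [distribution]
    = ¬(¬q ∨ ¬¬(r ∧ s ∨ r))   [De Morgan]
    = ¬(¬q ∨ ¬¬r)   [absorption]
    = q ∧ ¬r   [De Morgan]
E2: ¬((¬r ∨ r) ∧ p) ∧ p ∨ s ∧ q
    = ¬p ∧ p ∨ s ∧ q   [complement / identity]
    = s ∧ q   [complement / identity]
These differ: at p=0, q=1, r=0, s=0, E1 = 1 but E2 = 0.

No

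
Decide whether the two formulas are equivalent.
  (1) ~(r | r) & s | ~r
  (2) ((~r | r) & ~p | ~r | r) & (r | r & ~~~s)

No

E1: ~(r | r) & s | ~r
    = ~r & s | ~r
    = ~r
E2: ((~r | r) & ~p | ~r | r) & (r | r & ~~~s)
    = (~r | r) & (r | r & ~~~s)
    = r | r & ~~~s
    = r | r & ~s
    = r
These differ: at p=1, r=0, s=1, E1 = 1 but E2 = 0.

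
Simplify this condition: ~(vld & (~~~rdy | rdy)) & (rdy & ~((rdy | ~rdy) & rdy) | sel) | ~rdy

~(vld & (~~~rdy | rdy)) & (rdy & ~((rdy | ~rdy) & rdy) | sel) | ~rdy
= ~(vld & (~rdy | rdy)) & (rdy & ~((rdy | ~rdy) & rdy) | sel) | ~rdy
= ~vld & (rdy & ~((rdy | ~rdy) & rdy) | sel) | ~rdy
= ~vld & (rdy & ~rdy | sel) | ~rdy
= ~vld & sel | ~rdy

~vld & sel | ~rdy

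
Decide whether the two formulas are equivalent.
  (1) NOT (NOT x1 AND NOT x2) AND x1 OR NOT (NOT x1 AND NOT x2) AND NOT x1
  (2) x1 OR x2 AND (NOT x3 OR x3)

Yes

E1: NOT (NOT x1 AND NOT x2) AND x1 OR NOT (NOT x1 AND NOT x2) AND NOT x1
    = NOT (NOT x1 AND NOT x2)   — distribution
    = x1 OR x2   — De Morgan
E2: x1 OR x2 AND (NOT x3 OR x3)
    = x1 OR x2   — complement / identity
Both reduce to x1 OR x2, so they are equivalent.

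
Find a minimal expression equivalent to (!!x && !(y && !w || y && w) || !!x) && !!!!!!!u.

x && !u

(!!x && !(y && !w || y && w) || !!x) && !!!!!!!u
= (!!x && !y || !!x) && !!!!!!!u   — distribution
= (!!x && !y || !!x) && !!!!!u   — double negation
= !!x && !!!!!u   — absorption
= x && !!!!!u   — double negation
= x && !!!u   — double negation
= x && !u   — double negation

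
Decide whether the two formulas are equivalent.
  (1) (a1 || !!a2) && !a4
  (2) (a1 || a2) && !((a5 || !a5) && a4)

Yes

E1: (a1 || !!a2) && !a4
    = (a1 || a2) && !a4   [double negation]
E2: (a1 || a2) && !((a5 || !a5) && a4)
    = (a1 || a2) && !a4   [complement / identity]
Both reduce to (a1 || a2) && !a4, so they are equivalent.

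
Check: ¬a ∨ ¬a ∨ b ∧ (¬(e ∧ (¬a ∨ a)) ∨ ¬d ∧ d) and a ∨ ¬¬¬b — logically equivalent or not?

No

E1: ¬a ∨ ¬a ∨ b ∧ (¬(e ∧ (¬a ∨ a)) ∨ ¬d ∧ d)
    = ¬a ∨ ¬a ∨ b ∧ (¬e ∨ ¬d ∧ d)   — complement / identity
    = ¬a ∨ b ∧ (¬e ∨ ¬d ∧ d)   — idempotence
    = ¬a ∨ b ∧ ¬e   — complement / identity
E2: a ∨ ¬¬¬b
    = a ∨ ¬b   — double negation
These differ: at a=1, b=0, d=0, e=0, E1 = 0 but E2 = 1.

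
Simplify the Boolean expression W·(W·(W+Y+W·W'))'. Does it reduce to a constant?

W·(W·(W+Y+W·W'))'
= W·(W·(W+Y))'   [complement / identity]
= W·W'   [absorption]
= 0   [complement]

0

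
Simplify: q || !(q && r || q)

q || !(q && r || q)
= q || !q   [absorption]
= true   [complement]

true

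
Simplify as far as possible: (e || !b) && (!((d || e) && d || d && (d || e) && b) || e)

(e || !b) && (!((d || e) && d || d && (d || e) && b) || e)
= (e || !b) && (!(d && (d || e || (d || e) && b)) || e)   (distribution)
= e || !b && !(d && (d || e || (d || e) && b))   (distribution)
= e || !b && !(d && (d || e))   (absorption)
= e || !b && !d   (absorption)

e || !b && !d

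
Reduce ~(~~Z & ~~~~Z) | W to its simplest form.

~Z | W

~(~~Z & ~~~~Z) | W
= ~(~~Z & ~~Z) | W   [double negation]
= ~~~Z | W   [idempotence]
= ~Z | W   [double negation]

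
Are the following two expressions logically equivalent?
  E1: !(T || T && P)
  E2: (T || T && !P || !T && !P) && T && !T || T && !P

No

E1: !(T || T && P)
    = !T   (absorption)
E2: (T || T && !P || !T && !P) && T && !T || T && !P
    = (T || !P) && T && !T || T && !P   (distribution)
    = T && !T || T && !P   (absorption)
    = T && !P   (complement / identity)
These differ: at P=0, T=0, E1 = 1 but E2 = 0.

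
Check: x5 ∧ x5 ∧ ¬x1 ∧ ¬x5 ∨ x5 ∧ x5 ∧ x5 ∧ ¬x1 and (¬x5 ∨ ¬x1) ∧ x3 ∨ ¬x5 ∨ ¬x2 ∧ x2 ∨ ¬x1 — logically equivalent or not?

E1: x5 ∧ x5 ∧ ¬x1 ∧ ¬x5 ∨ x5 ∧ x5 ∧ x5 ∧ ¬x1
    = x5 ∧ x5 ∧ ¬x1   (distribution)
    = x5 ∧ ¬x1   (idempotence)
E2: (¬x5 ∨ ¬x1) ∧ x3 ∨ ¬x5 ∨ ¬x2 ∧ x2 ∨ ¬x1
    = (¬x5 ∨ ¬x1) ∧ x3 ∨ ¬x5 ∨ ¬x1   (complement / identity)
    = ¬x5 ∨ ¬x1   (absorption)
These differ: at x1=0, x2=0, x3=1, x5=0, E1 = 0 but E2 = 1.

No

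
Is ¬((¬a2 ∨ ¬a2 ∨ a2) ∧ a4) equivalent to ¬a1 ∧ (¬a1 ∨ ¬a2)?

E1: ¬((¬a2 ∨ ¬a2 ∨ a2) ∧ a4)
    = ¬((¬a2 ∨ a2) ∧ a4)   (idempotence)
    = ¬a4   (complement / identity)
E2: ¬a1 ∧ (¬a1 ∨ ¬a2)
    = ¬a1   (absorption)
These differ: at a1=1, a2=1, a4=0, E1 = 1 but E2 = 0.

No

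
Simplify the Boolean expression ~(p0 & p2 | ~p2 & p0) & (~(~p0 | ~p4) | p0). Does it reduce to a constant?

~(p0 & p2 | ~p2 & p0) & (~(~p0 | ~p4) | p0)
= ~(p0 & p2 | ~p2 & p0) & (p0 & p4 | p0)   (De Morgan)
= ~(p0 & p2 | ~p2 & p0) & p0   (absorption)
= ~p0 & p0   (distribution)
= 0   (complement)

0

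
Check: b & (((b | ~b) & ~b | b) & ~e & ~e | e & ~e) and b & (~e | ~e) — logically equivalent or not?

E1: b & (((b | ~b) & ~b | b) & ~e & ~e | e & ~e)
    = b & ((~b | b) & ~e & ~e | e & ~e)   (complement / identity)
    = b & (~e & ~e | e & ~e)   (complement / identity)
    = b & ~e   (distribution)
E2: b & (~e | ~e)
    = b & ~e   (idempotence)
Both reduce to b & ~e, so they are equivalent.

Yes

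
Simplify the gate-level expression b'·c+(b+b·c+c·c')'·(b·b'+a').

b'·c+(b+b·c+c·c')'·(b·b'+a')
= b'·c+(b+c·c')'·(b·b'+a')   [absorption]
= b'·c+b'·(b·b'+a')   [complement / identity]
= b'·(c+b·b'+a')   [distribution]
= b'·(c+a')   [complement / identity]

b'·(c+a')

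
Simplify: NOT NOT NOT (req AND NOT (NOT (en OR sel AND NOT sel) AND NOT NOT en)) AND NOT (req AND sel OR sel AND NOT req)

NOT NOT NOT (req AND NOT (NOT (en OR sel AND NOT sel) AND NOT NOT en)) AND NOT (req AND sel OR sel AND NOT req)
= NOT NOT NOT (req AND (en OR sel AND NOT sel OR NOT en)) AND NOT (req AND sel OR sel AND NOT req)
= NOT NOT NOT (req AND (en OR sel AND NOT sel OR NOT en)) AND NOT sel
= NOT NOT NOT (req AND (en OR NOT en)) AND NOT sel
= NOT NOT NOT req AND NOT sel
= NOT req AND NOT sel

NOT req AND NOT sel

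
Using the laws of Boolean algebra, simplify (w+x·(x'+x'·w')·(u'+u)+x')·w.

(w+x·(x'+x'·w')·(u'+u)+x')·w
= (w+x·x'·(u'+u)+x')·w   (absorption)
= (w+x·x'+x')·w   (complement / identity)
= (w+x')·w   (complement / identity)
= w   (absorption)

w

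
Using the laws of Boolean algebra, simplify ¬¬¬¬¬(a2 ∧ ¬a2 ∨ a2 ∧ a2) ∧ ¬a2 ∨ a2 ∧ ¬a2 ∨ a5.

¬a2 ∨ a5

¬¬¬¬¬(a2 ∧ ¬a2 ∨ a2 ∧ a2) ∧ ¬a2 ∨ a2 ∧ ¬a2 ∨ a5
= ¬¬¬(a2 ∧ ¬a2 ∨ a2 ∧ a2) ∧ ¬a2 ∨ a2 ∧ ¬a2 ∨ a5   — double negation
= ¬¬¬(a2 ∧ ¬a2 ∨ a2 ∧ a2) ∧ ¬a2 ∨ a5   — complement / identity
= ¬(a2 ∧ ¬a2 ∨ a2 ∧ a2) ∧ ¬a2 ∨ a5   — double negation
= ¬a2 ∧ ¬a2 ∨ a5   — distribution
= ¬a2 ∨ a5   — idempotence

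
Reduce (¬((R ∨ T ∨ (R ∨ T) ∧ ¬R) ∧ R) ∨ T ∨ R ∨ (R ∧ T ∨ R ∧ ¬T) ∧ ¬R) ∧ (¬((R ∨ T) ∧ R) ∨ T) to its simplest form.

(¬((R ∨ T ∨ (R ∨ T) ∧ ¬R) ∧ R) ∨ T ∨ R ∨ (R ∧ T ∨ R ∧ ¬T) ∧ ¬R) ∧ (¬((R ∨ T) ∧ R) ∨ T)
= (¬((R ∨ T ∨ (R ∨ T) ∧ ¬R) ∧ R) ∨ T ∨ R ∨ R ∧ ¬R) ∧ (¬((R ∨ T) ∧ R) ∨ T)   — distribution
= (¬((R ∨ T) ∧ R) ∨ T ∨ R ∨ R ∧ ¬R) ∧ (¬((R ∨ T) ∧ R) ∨ T)   — absorption
= (¬((R ∨ T) ∧ R) ∨ T ∨ R) ∧ (¬((R ∨ T) ∧ R) ∨ T)   — complement / identity
= ¬((R ∨ T) ∧ R) ∨ T   — absorption
= ¬R ∨ T   — absorption

¬R ∨ T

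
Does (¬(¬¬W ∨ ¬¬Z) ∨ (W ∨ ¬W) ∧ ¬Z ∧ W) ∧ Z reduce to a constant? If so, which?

yes, False

(¬(¬¬W ∨ ¬¬Z) ∨ (W ∨ ¬W) ∧ ¬Z ∧ W) ∧ Z
= (¬(¬¬W ∨ ¬¬Z) ∨ ¬Z ∧ W) ∧ Z   [complement / identity]
= (¬W ∧ ¬Z ∨ ¬Z ∧ W) ∧ Z   [De Morgan]
= ¬Z ∧ Z   [distribution]
= False   [complement]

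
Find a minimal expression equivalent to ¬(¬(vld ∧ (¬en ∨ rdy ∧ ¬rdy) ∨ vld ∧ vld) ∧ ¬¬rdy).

vld ∨ ¬rdy

¬(¬(vld ∧ (¬en ∨ rdy ∧ ¬rdy) ∨ vld ∧ vld) ∧ ¬¬rdy)
= ¬(¬(vld ∧ ¬en ∨ vld ∧ vld) ∧ ¬¬rdy)   (complement / identity)
= vld ∧ ¬en ∨ vld ∧ vld ∨ ¬rdy   (De Morgan)
= vld ∧ ¬en ∨ vld ∨ ¬rdy   (idempotence)
= vld ∨ ¬rdy   (absorption)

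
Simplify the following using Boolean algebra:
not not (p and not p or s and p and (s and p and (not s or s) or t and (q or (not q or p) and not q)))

not not (p and not p or s and p and (s and p and (not s or s) or t and (q or (not q or p) and not q)))
= not not (s and p and (s and p and (not s or s) or t and (q or (not q or p) and not q)))   [complement / identity]
= not not (s and p and (s and p and (not s or s) or t and (q or not q)))   [absorption]
= not not (s and p and (s and p or t and (q or not q)))   [complement / identity]
= s and p and (s and p or t and (q or not q))   [double negation]
= s and p and (s and p or t)   [complement / identity]
= s and p   [absorption]

s and p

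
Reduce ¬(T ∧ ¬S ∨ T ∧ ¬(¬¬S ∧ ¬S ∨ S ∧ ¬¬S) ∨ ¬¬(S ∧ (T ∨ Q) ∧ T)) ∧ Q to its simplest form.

¬(T ∧ ¬S ∨ T ∧ ¬(¬¬S ∧ ¬S ∨ S ∧ ¬¬S) ∨ ¬¬(S ∧ (T ∨ Q) ∧ T)) ∧ Q
= ¬(T ∧ ¬S ∨ T ∧ ¬¬¬S ∨ ¬¬(S ∧ (T ∨ Q) ∧ T)) ∧ Q   (distribution)
= ¬(T ∧ ¬S ∨ T ∧ ¬¬¬S ∨ S ∧ (T ∨ Q) ∧ T) ∧ Q   (double negation)
= ¬(T ∧ ¬S ∨ T ∧ ¬S ∨ S ∧ (T ∨ Q) ∧ T) ∧ Q   (double negation)
= ¬(T ∧ ¬S ∨ S ∧ (T ∨ Q) ∧ T) ∧ Q   (idempotence)
= ¬(T ∧ ¬S ∨ S ∧ T) ∧ Q   (absorption)
= ¬T ∧ Q   (distribution)

¬T ∧ Q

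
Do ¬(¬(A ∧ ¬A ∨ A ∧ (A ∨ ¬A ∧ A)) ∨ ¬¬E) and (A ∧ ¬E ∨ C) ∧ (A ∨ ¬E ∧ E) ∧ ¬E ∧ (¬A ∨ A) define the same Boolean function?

E1: ¬(¬(A ∧ ¬A ∨ A ∧ (A ∨ ¬A ∧ A)) ∨ ¬¬E)
    = ¬(¬(A ∧ ¬A ∨ A ∧ A) ∨ ¬¬E)
    = (A ∧ ¬A ∨ A ∧ A) ∧ ¬E
    = A ∧ ¬E
E2: (A ∧ ¬E ∨ C) ∧ (A ∨ ¬E ∧ E) ∧ ¬E ∧ (¬A ∨ A)
    = (A ∧ ¬E ∨ C) ∧ (A ∨ ¬E ∧ E) ∧ ¬E
    = (A ∧ ¬E ∨ C) ∧ A ∧ ¬E
    = A ∧ ¬E
Both reduce to A ∧ ¬E, so they are equivalent.

Yes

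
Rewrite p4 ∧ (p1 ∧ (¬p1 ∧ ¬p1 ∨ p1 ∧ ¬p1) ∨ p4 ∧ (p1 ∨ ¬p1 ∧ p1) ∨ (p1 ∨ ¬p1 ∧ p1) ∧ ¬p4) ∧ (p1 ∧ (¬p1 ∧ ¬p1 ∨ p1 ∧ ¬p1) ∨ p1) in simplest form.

p4 ∧ p1

p4 ∧ (p1 ∧ (¬p1 ∧ ¬p1 ∨ p1 ∧ ¬p1) ∨ p4 ∧ (p1 ∨ ¬p1 ∧ p1) ∨ (p1 ∨ ¬p1 ∧ p1) ∧ ¬p4) ∧ (p1 ∧ (¬p1 ∧ ¬p1 ∨ p1 ∧ ¬p1) ∨ p1)
= p4 ∧ (p1 ∧ (¬p1 ∧ ¬p1 ∨ p1 ∧ ¬p1) ∨ (p4 ∧ (p1 ∨ ¬p1 ∧ p1) ∨ (p1 ∨ ¬p1 ∧ p1) ∧ ¬p4) ∧ p1)
= p4 ∧ (p1 ∧ ¬p1 ∨ (p4 ∧ (p1 ∨ ¬p1 ∧ p1) ∨ (p1 ∨ ¬p1 ∧ p1) ∧ ¬p4) ∧ p1)
= p4 ∧ (p1 ∧ ¬p1 ∨ (p1 ∨ ¬p1 ∧ p1) ∧ p1)
= p4 ∧ (p1 ∧ ¬p1 ∨ p1 ∧ p1)
= p4 ∧ p1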